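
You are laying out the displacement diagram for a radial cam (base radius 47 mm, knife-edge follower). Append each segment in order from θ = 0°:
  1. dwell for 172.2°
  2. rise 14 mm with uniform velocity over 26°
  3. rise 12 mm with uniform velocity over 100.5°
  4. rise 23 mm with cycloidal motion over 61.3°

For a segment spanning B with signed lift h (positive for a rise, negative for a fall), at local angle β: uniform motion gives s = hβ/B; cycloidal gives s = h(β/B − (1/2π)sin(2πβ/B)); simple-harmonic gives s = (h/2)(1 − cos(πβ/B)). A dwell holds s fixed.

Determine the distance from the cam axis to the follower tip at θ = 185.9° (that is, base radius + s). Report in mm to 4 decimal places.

seg 1 [0°–172.2°] dwell: s stays 0.0000
seg 2 [172.2°–198.2°] uniform, h=14: θ=185.9° here. β=13.7, B=26. 14·13.7/26 = 7.3769 → s = 7.3769
radial distance = base radius + s = 47 + 7.3769 = 54.3769

54.3769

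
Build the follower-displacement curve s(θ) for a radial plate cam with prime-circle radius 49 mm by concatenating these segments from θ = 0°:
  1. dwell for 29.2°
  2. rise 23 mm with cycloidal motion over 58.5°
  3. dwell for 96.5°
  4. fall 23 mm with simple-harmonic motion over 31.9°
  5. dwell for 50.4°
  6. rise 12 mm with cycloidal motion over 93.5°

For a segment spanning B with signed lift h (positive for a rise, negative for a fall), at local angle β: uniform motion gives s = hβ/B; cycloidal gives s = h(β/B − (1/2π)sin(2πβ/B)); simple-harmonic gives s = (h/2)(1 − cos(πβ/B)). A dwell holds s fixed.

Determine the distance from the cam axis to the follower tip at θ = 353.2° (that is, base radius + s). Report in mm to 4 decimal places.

seg 1 [0°–29.2°] dwell: s stays 0.0000
seg 2 [29.2°–87.7°] cycloidal, h=23: full span → s += 23 → s = 23.0000
seg 3 [87.7°–184.2°] dwell: s stays 23.0000
seg 4 [184.2°–216.1°] simple-harmonic, h=-23: full span → s += -23 → s = 0.0000
seg 5 [216.1°–266.5°] dwell: s stays 0.0000
seg 6 [266.5°–360°] cycloidal, h=12: θ=353.2° here. β=86.7, B=93.5. 12·(0.9273 − sin(2π·0.9273)/(2π)) = 11.9699 → s = 11.9699
radial distance = base radius + s = 49 + 11.9699 = 60.9699

60.9699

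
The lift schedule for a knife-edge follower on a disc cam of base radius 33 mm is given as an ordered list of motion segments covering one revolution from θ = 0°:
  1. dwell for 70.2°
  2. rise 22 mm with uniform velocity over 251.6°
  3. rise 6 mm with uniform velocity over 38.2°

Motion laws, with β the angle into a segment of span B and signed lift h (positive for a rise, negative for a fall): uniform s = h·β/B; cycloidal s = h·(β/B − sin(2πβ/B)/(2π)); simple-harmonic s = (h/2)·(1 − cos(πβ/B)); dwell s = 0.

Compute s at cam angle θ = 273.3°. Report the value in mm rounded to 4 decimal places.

seg 1 [0°–70.2°] dwell: s stays 0.0000
seg 2 [70.2°–321.8°] uniform, h=22: θ=273.3° here. β=203.1, B=251.6. 22·203.1/251.6 = 17.7591 → s = 17.7591

17.7591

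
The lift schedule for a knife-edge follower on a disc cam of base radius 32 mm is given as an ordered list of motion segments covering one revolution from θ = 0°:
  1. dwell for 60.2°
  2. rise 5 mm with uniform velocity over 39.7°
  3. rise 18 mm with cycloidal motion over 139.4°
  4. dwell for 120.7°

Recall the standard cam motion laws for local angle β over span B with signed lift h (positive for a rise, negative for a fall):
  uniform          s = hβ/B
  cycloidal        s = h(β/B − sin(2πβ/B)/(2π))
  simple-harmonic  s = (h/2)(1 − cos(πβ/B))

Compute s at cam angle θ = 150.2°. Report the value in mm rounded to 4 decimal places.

seg 1 [0°–60.2°] dwell: s stays 0.0000
seg 2 [60.2°–99.9°] uniform, h=5: full span → s += 5 → s = 5.0000
seg 3 [99.9°–239.3°] cycloidal, h=18: θ=150.2° here. β=50.3, B=139.4. 18·(0.3608 − sin(2π·0.3608)/(2π)) = 4.2972 → s = 9.2972

9.2972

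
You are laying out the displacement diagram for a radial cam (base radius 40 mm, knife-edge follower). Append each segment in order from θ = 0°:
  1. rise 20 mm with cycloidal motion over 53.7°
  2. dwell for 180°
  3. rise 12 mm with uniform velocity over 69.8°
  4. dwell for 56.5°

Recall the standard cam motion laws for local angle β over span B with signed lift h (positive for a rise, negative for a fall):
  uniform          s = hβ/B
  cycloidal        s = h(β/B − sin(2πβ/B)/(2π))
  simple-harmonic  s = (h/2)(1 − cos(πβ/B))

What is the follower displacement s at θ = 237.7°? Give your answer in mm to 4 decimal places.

seg 1 [0°–53.7°] cycloidal, h=20: full span → s += 20 → s = 20.0000
seg 2 [53.7°–233.7°] dwell: s stays 20.0000
seg 3 [233.7°–303.5°] uniform, h=12: θ=237.7° here. β=4, B=69.8. 12·4/69.8 = 0.6877 → s = 20.6877

20.6877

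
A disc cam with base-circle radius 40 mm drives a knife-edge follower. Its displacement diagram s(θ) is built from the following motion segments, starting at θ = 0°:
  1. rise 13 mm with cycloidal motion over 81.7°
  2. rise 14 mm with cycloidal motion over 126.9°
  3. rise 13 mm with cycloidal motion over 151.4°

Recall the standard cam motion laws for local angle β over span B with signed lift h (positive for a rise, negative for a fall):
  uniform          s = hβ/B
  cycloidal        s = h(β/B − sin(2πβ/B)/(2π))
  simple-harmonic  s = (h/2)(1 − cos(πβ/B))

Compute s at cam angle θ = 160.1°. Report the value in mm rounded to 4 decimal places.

seg 1 [0°–81.7°] cycloidal, h=13: full span → s += 13 → s = 13.0000
seg 2 [81.7°–208.6°] cycloidal, h=14: θ=160.1° here. β=78.4, B=126.9. 14·(0.6178 − sin(2π·0.6178)/(2π)) = 10.1521 → s = 23.1521

23.1521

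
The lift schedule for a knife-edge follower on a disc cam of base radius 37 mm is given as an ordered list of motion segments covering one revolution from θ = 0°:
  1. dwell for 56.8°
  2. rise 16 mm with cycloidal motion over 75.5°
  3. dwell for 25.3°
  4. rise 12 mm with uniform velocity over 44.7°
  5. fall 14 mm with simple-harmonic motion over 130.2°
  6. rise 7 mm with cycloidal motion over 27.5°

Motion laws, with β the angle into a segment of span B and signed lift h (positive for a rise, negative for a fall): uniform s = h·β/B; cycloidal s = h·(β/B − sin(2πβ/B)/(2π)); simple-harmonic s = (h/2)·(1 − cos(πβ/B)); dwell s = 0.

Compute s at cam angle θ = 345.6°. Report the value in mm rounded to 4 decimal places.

seg 1 [0°–56.8°] dwell: s stays 0.0000
seg 2 [56.8°–132.3°] cycloidal, h=16: full span → s += 16 → s = 16.0000
seg 3 [132.3°–157.6°] dwell: s stays 16.0000
seg 4 [157.6°–202.3°] uniform, h=12: full span → s += 12 → s = 28.0000
seg 5 [202.3°–332.5°] simple-harmonic, h=-14: full span → s += -14 → s = 14.0000
seg 6 [332.5°–360°] cycloidal, h=7: θ=345.6° here. β=13.1, B=27.5. 7·(0.4764 − sin(2π·0.4764)/(2π)) = 3.1697 → s = 17.1697

17.1697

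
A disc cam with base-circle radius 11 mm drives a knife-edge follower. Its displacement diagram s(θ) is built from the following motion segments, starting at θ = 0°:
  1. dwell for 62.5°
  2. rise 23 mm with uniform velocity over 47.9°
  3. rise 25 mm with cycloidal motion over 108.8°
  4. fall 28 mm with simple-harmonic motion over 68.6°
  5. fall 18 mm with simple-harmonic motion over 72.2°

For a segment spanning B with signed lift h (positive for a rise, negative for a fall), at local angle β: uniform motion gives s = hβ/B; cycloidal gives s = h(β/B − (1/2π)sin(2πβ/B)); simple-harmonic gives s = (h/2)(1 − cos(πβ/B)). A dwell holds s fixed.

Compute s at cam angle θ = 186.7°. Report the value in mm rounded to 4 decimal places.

seg 1 [0°–62.5°] dwell: s stays 0.0000
seg 2 [62.5°–110.4°] uniform, h=23: full span → s += 23 → s = 23.0000
seg 3 [110.4°–219.2°] cycloidal, h=25: θ=186.7° here. β=76.3, B=108.8. 25·(0.7013 − sin(2π·0.7013)/(2π)) = 21.3261 → s = 44.3261

44.3261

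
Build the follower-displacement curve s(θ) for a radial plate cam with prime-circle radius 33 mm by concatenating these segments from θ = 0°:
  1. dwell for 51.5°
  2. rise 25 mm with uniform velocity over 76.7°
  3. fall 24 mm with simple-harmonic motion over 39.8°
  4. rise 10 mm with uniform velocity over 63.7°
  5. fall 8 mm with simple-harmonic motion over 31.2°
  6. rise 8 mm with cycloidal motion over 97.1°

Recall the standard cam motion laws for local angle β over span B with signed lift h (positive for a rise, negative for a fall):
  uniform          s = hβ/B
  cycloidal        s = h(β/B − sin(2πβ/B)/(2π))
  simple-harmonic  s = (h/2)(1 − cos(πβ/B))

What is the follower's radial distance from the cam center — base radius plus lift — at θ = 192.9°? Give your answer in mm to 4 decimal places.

seg 1 [0°–51.5°] dwell: s stays 0.0000
seg 2 [51.5°–128.2°] uniform, h=25: full span → s += 25 → s = 25.0000
seg 3 [128.2°–168°] simple-harmonic, h=-24: full span → s += -24 → s = 1.0000
seg 4 [168°–231.7°] uniform, h=10: θ=192.9° here. β=24.9, B=63.7. 10·24.9/63.7 = 3.9089 → s = 4.9089
radial distance = base radius + s = 33 + 4.9089 = 37.9089

37.9089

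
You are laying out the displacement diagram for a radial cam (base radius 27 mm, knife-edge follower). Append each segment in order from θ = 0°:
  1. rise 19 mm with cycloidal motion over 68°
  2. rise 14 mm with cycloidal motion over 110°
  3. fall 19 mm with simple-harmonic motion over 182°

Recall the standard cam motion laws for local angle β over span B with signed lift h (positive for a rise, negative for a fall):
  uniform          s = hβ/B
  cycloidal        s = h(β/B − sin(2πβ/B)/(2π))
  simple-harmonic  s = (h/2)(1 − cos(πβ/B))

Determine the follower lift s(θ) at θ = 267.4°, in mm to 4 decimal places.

seg 1 [0°–68°] cycloidal, h=19: full span → s += 19 → s = 19.0000
seg 2 [68°–178°] cycloidal, h=14: full span → s += 14 → s = 33.0000
seg 3 [178°–360°] simple-harmonic, h=-19: θ=267.4° here. β=89.4, B=182. -19/2·(1 − cos(π·0.4912)) = -9.2377 → s = 23.7623

23.7623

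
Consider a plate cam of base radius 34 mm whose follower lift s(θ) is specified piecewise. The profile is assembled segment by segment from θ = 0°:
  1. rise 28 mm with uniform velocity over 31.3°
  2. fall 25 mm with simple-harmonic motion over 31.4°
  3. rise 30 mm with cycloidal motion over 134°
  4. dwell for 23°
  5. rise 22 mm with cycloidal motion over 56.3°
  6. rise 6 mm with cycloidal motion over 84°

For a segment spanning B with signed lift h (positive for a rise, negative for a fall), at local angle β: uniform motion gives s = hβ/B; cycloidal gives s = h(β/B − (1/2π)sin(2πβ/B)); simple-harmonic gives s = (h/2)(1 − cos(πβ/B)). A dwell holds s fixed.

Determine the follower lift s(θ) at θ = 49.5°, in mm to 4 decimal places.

seg 1 [0°–31.3°] uniform, h=28: full span → s += 28 → s = 28.0000
seg 2 [31.3°–62.7°] simple-harmonic, h=-25: θ=49.5° here. β=18.2, B=31.4. -25/2·(1 − cos(π·0.5796)) = -15.5941 → s = 12.4059

12.4059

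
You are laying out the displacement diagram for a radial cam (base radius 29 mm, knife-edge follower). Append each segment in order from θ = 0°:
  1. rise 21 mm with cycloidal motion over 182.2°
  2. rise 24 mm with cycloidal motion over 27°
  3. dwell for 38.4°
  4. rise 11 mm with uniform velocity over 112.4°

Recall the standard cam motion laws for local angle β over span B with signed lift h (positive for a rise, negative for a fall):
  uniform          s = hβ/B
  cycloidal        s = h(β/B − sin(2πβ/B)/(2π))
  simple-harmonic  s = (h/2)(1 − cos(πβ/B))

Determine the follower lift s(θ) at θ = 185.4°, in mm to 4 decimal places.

seg 1 [0°–182.2°] cycloidal, h=21: full span → s += 21 → s = 21.0000
seg 2 [182.2°–209.2°] cycloidal, h=24: θ=185.4° here. β=3.2, B=27. 24·(0.1185 − sin(2π·0.1185)/(2π)) = 0.2557 → s = 21.2557

21.2557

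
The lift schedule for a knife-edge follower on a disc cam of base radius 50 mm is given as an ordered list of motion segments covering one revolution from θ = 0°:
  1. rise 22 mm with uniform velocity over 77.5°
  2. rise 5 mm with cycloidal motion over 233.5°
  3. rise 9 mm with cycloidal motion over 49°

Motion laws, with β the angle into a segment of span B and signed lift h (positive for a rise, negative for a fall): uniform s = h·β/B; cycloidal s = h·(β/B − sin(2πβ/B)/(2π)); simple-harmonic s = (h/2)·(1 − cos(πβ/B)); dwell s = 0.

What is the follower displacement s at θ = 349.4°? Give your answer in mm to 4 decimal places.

seg 1 [0°–77.5°] uniform, h=22: full span → s += 22 → s = 22.0000
seg 2 [77.5°–311°] cycloidal, h=5: full span → s += 5 → s = 27.0000
seg 3 [311°–360°] cycloidal, h=9: θ=349.4° here. β=38.4, B=49. 9·(0.7837 − sin(2π·0.7837)/(2π)) = 8.4535 → s = 35.4535

35.4535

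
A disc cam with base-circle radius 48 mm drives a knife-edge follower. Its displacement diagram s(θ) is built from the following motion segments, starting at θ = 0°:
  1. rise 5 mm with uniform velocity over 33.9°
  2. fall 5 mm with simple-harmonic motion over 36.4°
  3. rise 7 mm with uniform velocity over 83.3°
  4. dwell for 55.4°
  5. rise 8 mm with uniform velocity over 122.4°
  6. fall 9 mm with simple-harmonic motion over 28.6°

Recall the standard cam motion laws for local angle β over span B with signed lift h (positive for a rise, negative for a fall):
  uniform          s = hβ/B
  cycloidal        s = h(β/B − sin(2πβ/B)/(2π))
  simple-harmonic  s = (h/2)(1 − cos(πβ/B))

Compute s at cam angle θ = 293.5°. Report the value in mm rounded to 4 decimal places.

seg 1 [0°–33.9°] uniform, h=5: full span → s += 5 → s = 5.0000
seg 2 [33.9°–70.3°] simple-harmonic, h=-5: full span → s += -5 → s = 0.0000
seg 3 [70.3°–153.6°] uniform, h=7: full span → s += 7 → s = 7.0000
seg 4 [153.6°–209°] dwell: s stays 7.0000
seg 5 [209°–331.4°] uniform, h=8: θ=293.5° here. β=84.5, B=122.4. 8·84.5/122.4 = 5.5229 → s = 12.5229

12.5229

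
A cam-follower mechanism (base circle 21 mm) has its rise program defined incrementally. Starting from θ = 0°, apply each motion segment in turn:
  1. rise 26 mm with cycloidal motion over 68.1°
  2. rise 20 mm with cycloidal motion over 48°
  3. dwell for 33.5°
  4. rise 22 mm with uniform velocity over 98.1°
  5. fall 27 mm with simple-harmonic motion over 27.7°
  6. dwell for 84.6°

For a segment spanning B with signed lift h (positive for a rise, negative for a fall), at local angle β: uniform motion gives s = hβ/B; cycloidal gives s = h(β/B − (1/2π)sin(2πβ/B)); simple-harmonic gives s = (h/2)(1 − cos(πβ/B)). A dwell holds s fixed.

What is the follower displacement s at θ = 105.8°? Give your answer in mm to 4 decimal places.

seg 1 [0°–68.1°] cycloidal, h=26: full span → s += 26 → s = 26.0000
seg 2 [68.1°–116.1°] cycloidal, h=20: θ=105.8° here. β=37.7, B=48. 20·(0.7854 − sin(2π·0.7854)/(2π)) = 18.8129 → s = 44.8129

44.8129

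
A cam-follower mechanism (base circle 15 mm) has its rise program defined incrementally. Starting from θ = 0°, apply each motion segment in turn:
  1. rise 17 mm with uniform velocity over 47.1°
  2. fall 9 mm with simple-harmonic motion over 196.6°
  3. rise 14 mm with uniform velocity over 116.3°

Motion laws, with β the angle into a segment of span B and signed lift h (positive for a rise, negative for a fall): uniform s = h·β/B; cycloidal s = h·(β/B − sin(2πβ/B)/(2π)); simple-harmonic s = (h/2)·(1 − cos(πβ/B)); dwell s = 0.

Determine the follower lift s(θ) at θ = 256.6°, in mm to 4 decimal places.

seg 1 [0°–47.1°] uniform, h=17: full span → s += 17 → s = 17.0000
seg 2 [47.1°–243.7°] simple-harmonic, h=-9: full span → s += -9 → s = 8.0000
seg 3 [243.7°–360°] uniform, h=14: θ=256.6° here. β=12.9, B=116.3. 14·12.9/116.3 = 1.5529 → s = 9.5529

9.5529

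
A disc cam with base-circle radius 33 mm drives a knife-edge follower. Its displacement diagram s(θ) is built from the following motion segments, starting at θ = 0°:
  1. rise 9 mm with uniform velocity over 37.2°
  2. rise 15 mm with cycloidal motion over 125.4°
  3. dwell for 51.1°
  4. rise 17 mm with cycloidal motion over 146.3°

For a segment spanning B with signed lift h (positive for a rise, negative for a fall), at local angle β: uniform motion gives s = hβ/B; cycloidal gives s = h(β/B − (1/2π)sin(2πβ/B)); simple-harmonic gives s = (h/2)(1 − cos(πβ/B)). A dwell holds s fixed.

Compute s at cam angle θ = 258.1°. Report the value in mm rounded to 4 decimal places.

seg 1 [0°–37.2°] uniform, h=9: full span → s += 9 → s = 9.0000
seg 2 [37.2°–162.6°] cycloidal, h=15: full span → s += 15 → s = 24.0000
seg 3 [162.6°–213.7°] dwell: s stays 24.0000
seg 4 [213.7°–360°] cycloidal, h=17: θ=258.1° here. β=44.4, B=146.3. 17·(0.3035 − sin(2π·0.3035)/(2π)) = 2.6050 → s = 26.6050

26.6050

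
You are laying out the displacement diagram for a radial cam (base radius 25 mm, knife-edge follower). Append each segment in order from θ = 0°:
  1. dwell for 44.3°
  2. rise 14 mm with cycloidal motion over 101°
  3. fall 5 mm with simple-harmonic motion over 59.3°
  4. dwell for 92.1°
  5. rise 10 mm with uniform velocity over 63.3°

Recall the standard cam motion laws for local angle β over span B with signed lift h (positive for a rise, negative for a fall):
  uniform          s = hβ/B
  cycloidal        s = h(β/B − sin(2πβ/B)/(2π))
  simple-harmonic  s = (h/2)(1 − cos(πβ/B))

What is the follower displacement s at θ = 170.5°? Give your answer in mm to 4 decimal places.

seg 1 [0°–44.3°] dwell: s stays 0.0000
seg 2 [44.3°–145.3°] cycloidal, h=14: full span → s += 14 → s = 14.0000
seg 3 [145.3°–204.6°] simple-harmonic, h=-5: θ=170.5° here. β=25.2, B=59.3. -5/2·(1 − cos(π·0.4250)) = -1.9161 → s = 12.0839

12.0839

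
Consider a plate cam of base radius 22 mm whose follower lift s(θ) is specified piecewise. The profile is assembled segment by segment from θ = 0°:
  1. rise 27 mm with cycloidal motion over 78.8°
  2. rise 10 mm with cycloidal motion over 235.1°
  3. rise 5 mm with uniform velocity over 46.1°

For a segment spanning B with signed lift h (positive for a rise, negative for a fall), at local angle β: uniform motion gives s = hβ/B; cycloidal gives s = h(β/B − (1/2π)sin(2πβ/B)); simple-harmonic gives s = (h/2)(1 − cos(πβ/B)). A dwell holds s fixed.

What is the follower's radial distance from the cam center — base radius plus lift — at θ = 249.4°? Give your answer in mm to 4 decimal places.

seg 1 [0°–78.8°] cycloidal, h=27: full span → s += 27 → s = 27.0000
seg 2 [78.8°–313.9°] cycloidal, h=10: θ=249.4° here. β=170.6, B=235.1. 10·(0.7256 − sin(2π·0.7256)/(2π)) = 8.8294 → s = 35.8294
radial distance = base radius + s = 22 + 35.8294 = 57.8294

57.8294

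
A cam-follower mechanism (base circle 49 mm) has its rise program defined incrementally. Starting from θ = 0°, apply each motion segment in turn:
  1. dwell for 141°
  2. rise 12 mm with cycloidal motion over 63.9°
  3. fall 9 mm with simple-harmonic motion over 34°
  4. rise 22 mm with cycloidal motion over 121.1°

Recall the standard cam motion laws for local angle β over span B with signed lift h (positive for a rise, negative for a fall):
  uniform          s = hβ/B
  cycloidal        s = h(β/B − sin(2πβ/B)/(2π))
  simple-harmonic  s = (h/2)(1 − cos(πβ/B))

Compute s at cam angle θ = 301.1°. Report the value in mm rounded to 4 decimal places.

seg 1 [0°–141°] dwell: s stays 0.0000
seg 2 [141°–204.9°] cycloidal, h=12: full span → s += 12 → s = 12.0000
seg 3 [204.9°–238.9°] simple-harmonic, h=-9: full span → s += -9 → s = 3.0000
seg 4 [238.9°–360°] cycloidal, h=22: θ=301.1° here. β=62.2, B=121.1. 22·(0.5136 − sin(2π·0.5136)/(2π)) = 11.5991 → s = 14.5991

14.5991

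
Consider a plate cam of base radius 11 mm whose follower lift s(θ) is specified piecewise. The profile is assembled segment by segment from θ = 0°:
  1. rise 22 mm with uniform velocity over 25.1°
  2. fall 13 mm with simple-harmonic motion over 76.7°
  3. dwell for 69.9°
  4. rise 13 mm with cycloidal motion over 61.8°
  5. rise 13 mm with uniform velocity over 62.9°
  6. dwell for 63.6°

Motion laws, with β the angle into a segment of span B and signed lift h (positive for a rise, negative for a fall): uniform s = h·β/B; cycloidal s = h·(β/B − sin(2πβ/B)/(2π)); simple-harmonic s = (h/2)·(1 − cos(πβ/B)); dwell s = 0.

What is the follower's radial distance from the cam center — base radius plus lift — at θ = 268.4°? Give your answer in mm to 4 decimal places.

seg 1 [0°–25.1°] uniform, h=22: full span → s += 22 → s = 22.0000
seg 2 [25.1°–101.8°] simple-harmonic, h=-13: full span → s += -13 → s = 9.0000
seg 3 [101.8°–171.7°] dwell: s stays 9.0000
seg 4 [171.7°–233.5°] cycloidal, h=13: full span → s += 13 → s = 22.0000
seg 5 [233.5°–296.4°] uniform, h=13: θ=268.4° here. β=34.9, B=62.9. 13·34.9/62.9 = 7.2130 → s = 29.2130
radial distance = base radius + s = 11 + 29.2130 = 40.2130

40.2130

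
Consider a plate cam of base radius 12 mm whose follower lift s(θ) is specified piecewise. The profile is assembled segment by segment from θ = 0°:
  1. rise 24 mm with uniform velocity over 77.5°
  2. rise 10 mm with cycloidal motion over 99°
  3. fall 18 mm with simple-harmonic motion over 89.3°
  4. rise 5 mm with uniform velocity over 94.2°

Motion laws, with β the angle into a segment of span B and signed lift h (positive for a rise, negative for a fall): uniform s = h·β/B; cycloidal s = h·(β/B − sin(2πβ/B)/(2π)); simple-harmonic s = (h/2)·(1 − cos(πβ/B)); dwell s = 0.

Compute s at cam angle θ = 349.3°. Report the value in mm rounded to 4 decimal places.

seg 1 [0°–77.5°] uniform, h=24: full span → s += 24 → s = 24.0000
seg 2 [77.5°–176.5°] cycloidal, h=10: full span → s += 10 → s = 34.0000
seg 3 [176.5°–265.8°] simple-harmonic, h=-18: full span → s += -18 → s = 16.0000
seg 4 [265.8°–360°] uniform, h=5: θ=349.3° here. β=83.5, B=94.2. 5·83.5/94.2 = 4.4321 → s = 20.4321

20.4321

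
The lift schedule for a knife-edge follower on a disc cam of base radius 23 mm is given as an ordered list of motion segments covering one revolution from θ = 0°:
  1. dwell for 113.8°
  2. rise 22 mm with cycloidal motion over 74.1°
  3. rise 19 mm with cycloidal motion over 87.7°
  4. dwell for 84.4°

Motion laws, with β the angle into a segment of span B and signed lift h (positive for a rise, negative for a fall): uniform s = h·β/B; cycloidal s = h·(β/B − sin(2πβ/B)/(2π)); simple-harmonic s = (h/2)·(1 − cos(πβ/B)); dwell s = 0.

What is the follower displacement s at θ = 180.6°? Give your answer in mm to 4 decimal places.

seg 1 [0°–113.8°] dwell: s stays 0.0000
seg 2 [113.8°–187.9°] cycloidal, h=22: θ=180.6° here. β=66.8, B=74.1. 22·(0.9015 − sin(2π·0.9015)/(2π)) = 21.8642 → s = 21.8642

21.8642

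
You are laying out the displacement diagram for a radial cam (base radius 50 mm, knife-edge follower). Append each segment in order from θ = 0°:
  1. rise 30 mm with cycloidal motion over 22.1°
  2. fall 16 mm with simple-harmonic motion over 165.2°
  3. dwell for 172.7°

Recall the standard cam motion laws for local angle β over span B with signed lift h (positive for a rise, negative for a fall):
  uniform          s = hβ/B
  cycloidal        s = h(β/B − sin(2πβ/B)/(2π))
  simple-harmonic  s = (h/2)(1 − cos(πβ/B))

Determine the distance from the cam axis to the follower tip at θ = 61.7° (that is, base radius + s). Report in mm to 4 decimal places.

seg 1 [0°–22.1°] cycloidal, h=30: full span → s += 30 → s = 30.0000
seg 2 [22.1°–187.3°] simple-harmonic, h=-16: θ=61.7° here. β=39.6, B=165.2. -16/2·(1 − cos(π·0.2397)) = -2.1633 → s = 27.8367
radial distance = base radius + s = 50 + 27.8367 = 77.8367

77.8367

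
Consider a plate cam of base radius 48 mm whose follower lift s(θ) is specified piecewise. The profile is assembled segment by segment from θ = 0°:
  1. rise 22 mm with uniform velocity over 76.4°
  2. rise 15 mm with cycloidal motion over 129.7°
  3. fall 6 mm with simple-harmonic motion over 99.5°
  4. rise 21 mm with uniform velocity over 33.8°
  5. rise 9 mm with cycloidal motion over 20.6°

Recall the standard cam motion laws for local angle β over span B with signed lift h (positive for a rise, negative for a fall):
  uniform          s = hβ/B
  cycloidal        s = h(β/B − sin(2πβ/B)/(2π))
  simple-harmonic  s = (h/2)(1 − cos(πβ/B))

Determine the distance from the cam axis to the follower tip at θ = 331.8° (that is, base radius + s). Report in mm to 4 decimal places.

seg 1 [0°–76.4°] uniform, h=22: full span → s += 22 → s = 22.0000
seg 2 [76.4°–206.1°] cycloidal, h=15: full span → s += 15 → s = 37.0000
seg 3 [206.1°–305.6°] simple-harmonic, h=-6: full span → s += -6 → s = 31.0000
seg 4 [305.6°–339.4°] uniform, h=21: θ=331.8° here. β=26.2, B=33.8. 21·26.2/33.8 = 16.2781 → s = 47.2781
radial distance = base radius + s = 48 + 47.2781 = 95.2781

95.2781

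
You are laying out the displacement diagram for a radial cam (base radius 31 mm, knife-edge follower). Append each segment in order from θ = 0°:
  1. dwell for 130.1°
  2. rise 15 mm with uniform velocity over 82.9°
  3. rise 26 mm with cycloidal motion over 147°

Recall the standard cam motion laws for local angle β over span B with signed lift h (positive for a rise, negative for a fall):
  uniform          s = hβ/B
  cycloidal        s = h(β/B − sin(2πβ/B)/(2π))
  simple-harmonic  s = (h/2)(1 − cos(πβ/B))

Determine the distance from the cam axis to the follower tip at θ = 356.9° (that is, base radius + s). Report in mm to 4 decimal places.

seg 1 [0°–130.1°] dwell: s stays 0.0000
seg 2 [130.1°–213°] uniform, h=15: full span → s += 15 → s = 15.0000
seg 3 [213°–360°] cycloidal, h=26: θ=356.9° here. β=143.9, B=147. 26·(0.9789 − sin(2π·0.9789)/(2π)) = 25.9984 → s = 40.9984
radial distance = base radius + s = 31 + 40.9984 = 71.9984

71.9984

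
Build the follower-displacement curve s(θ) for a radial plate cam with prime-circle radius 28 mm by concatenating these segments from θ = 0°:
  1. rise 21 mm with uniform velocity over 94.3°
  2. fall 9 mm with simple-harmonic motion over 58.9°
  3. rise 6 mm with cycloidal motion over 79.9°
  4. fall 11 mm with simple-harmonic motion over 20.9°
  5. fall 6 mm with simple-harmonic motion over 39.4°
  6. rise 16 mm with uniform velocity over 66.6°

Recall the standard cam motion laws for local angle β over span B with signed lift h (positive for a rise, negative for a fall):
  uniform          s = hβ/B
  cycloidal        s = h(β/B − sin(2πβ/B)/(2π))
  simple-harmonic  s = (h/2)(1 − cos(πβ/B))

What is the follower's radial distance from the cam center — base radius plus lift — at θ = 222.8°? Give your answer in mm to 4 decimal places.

seg 1 [0°–94.3°] uniform, h=21: full span → s += 21 → s = 21.0000
seg 2 [94.3°–153.2°] simple-harmonic, h=-9: full span → s += -9 → s = 12.0000
seg 3 [153.2°–233.1°] cycloidal, h=6: θ=222.8° here. β=69.6, B=79.9. 6·(0.8711 − sin(2π·0.8711)/(2π)) = 5.9182 → s = 17.9182
radial distance = base radius + s = 28 + 17.9182 = 45.9182

45.9182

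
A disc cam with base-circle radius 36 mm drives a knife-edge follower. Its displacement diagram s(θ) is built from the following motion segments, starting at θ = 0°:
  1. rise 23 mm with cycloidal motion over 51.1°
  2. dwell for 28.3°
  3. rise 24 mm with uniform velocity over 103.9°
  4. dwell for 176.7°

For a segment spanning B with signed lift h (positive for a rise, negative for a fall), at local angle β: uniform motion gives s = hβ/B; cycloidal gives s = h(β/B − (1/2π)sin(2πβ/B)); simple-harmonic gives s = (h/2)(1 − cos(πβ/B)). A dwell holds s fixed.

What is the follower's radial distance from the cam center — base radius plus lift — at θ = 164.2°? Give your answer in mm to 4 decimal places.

seg 1 [0°–51.1°] cycloidal, h=23: full span → s += 23 → s = 23.0000
seg 2 [51.1°–79.4°] dwell: s stays 23.0000
seg 3 [79.4°–183.3°] uniform, h=24: θ=164.2° here. β=84.8, B=103.9. 24·84.8/103.9 = 19.5881 → s = 42.5881
radial distance = base radius + s = 36 + 42.5881 = 78.5881

78.5881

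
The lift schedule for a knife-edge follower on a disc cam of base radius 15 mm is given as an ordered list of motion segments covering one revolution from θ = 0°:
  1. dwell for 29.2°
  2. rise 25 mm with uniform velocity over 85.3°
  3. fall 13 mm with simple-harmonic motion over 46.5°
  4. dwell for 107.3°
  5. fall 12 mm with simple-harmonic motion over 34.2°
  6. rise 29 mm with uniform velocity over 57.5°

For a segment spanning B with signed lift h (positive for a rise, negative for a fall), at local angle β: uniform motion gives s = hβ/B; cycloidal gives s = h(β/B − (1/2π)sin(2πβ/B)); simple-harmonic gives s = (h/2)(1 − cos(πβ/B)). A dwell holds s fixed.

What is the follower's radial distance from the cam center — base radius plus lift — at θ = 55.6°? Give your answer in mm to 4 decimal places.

seg 1 [0°–29.2°] dwell: s stays 0.0000
seg 2 [29.2°–114.5°] uniform, h=25: θ=55.6° here. β=26.4, B=85.3. 25·26.4/85.3 = 7.7374 → s = 7.7374
radial distance = base radius + s = 15 + 7.7374 = 22.7374

22.7374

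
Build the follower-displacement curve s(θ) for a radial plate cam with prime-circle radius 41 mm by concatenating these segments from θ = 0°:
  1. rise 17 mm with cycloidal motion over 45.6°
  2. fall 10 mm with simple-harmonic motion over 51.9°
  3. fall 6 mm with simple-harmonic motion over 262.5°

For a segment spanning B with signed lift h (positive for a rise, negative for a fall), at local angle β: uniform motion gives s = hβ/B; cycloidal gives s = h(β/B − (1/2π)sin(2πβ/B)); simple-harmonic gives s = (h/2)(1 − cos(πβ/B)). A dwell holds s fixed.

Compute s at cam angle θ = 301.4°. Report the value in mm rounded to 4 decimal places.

seg 1 [0°–45.6°] cycloidal, h=17: full span → s += 17 → s = 17.0000
seg 2 [45.6°–97.5°] simple-harmonic, h=-10: full span → s += -10 → s = 7.0000
seg 3 [97.5°–360°] simple-harmonic, h=-6: θ=301.4° here. β=203.9, B=262.5. -6/2·(1 − cos(π·0.7768)) = -5.2920 → s = 1.7080

1.7080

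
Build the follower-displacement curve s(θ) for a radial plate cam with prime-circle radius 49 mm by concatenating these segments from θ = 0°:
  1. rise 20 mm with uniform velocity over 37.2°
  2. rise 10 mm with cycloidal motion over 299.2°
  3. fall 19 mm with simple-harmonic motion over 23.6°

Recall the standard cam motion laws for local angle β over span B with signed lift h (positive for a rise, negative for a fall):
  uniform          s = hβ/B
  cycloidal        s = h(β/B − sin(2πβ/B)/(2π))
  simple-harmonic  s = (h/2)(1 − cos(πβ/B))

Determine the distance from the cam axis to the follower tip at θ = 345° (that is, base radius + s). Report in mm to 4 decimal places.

seg 1 [0°–37.2°] uniform, h=20: full span → s += 20 → s = 20.0000
seg 2 [37.2°–336.4°] cycloidal, h=10: full span → s += 10 → s = 30.0000
seg 3 [336.4°–360°] simple-harmonic, h=-19: θ=345° here. β=8.6, B=23.6. -19/2·(1 − cos(π·0.3644)) = -5.5745 → s = 24.4255
radial distance = base radius + s = 49 + 24.4255 = 73.4255

73.4255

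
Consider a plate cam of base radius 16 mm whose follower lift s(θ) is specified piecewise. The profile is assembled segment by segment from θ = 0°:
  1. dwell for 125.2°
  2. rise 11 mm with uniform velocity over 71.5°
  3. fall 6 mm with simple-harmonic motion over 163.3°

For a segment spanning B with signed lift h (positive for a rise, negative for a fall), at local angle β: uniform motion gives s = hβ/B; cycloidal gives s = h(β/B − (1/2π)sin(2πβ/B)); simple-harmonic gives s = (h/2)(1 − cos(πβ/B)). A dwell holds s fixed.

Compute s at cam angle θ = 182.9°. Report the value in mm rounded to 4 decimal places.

seg 1 [0°–125.2°] dwell: s stays 0.0000
seg 2 [125.2°–196.7°] uniform, h=11: θ=182.9° here. β=57.7, B=71.5. 11·57.7/71.5 = 8.8769 → s = 8.8769

8.8769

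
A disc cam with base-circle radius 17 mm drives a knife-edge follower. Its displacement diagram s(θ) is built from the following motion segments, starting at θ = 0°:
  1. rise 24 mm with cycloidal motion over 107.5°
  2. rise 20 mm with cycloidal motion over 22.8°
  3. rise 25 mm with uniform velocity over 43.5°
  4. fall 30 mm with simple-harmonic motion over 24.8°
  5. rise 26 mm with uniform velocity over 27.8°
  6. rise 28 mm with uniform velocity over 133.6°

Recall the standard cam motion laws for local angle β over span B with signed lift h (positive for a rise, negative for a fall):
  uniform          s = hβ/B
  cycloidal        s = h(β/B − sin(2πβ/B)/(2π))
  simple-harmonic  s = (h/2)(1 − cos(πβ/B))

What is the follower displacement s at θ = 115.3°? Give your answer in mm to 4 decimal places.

seg 1 [0°–107.5°] cycloidal, h=24: full span → s += 24 → s = 24.0000
seg 2 [107.5°–130.3°] cycloidal, h=20: θ=115.3° here. β=7.8, B=22.8. 20·(0.3421 − sin(2π·0.3421)/(2π)) = 4.1773 → s = 28.1773

28.1773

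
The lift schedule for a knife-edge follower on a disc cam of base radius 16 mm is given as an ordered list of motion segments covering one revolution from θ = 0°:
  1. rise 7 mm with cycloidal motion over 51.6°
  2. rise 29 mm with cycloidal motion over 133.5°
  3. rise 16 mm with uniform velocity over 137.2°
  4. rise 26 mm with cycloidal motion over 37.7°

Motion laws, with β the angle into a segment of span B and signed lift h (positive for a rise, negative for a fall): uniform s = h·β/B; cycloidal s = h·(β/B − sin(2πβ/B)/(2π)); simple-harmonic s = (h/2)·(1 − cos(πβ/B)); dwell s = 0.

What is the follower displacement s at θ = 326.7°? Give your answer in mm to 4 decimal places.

seg 1 [0°–51.6°] cycloidal, h=7: full span → s += 7 → s = 7.0000
seg 2 [51.6°–185.1°] cycloidal, h=29: full span → s += 29 → s = 36.0000
seg 3 [185.1°–322.3°] uniform, h=16: full span → s += 16 → s = 52.0000
seg 4 [322.3°–360°] cycloidal, h=26: θ=326.7° here. β=4.4, B=37.7. 26·(0.1167 − sin(2π·0.1167)/(2π)) = 0.2647 → s = 52.2647

52.2647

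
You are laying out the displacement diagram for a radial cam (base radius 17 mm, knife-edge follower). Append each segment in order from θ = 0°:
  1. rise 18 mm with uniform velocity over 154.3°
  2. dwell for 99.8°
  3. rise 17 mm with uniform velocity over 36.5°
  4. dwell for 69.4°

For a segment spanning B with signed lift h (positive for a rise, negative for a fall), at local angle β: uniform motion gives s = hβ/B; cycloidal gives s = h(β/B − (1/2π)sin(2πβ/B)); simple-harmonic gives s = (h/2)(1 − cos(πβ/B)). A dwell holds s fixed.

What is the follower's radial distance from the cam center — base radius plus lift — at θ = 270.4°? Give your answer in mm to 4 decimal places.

seg 1 [0°–154.3°] uniform, h=18: full span → s += 18 → s = 18.0000
seg 2 [154.3°–254.1°] dwell: s stays 18.0000
seg 3 [254.1°–290.6°] uniform, h=17: θ=270.4° here. β=16.3, B=36.5. 17·16.3/36.5 = 7.5918 → s = 25.5918
radial distance = base radius + s = 17 + 25.5918 = 42.5918

42.5918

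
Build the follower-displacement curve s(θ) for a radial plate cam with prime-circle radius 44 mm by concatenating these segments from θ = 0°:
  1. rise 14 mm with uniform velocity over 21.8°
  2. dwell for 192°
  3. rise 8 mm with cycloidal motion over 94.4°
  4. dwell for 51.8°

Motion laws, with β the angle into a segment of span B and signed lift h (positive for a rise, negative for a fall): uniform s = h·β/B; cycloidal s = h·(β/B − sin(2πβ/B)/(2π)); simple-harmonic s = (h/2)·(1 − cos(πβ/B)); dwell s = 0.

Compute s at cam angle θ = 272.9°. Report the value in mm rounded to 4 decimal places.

seg 1 [0°–21.8°] uniform, h=14: full span → s += 14 → s = 14.0000
seg 2 [21.8°–213.8°] dwell: s stays 14.0000
seg 3 [213.8°–308.2°] cycloidal, h=8: θ=272.9° here. β=59.1, B=94.4. 8·(0.6261 − sin(2π·0.6261)/(2π)) = 5.9148 → s = 19.9148

19.9148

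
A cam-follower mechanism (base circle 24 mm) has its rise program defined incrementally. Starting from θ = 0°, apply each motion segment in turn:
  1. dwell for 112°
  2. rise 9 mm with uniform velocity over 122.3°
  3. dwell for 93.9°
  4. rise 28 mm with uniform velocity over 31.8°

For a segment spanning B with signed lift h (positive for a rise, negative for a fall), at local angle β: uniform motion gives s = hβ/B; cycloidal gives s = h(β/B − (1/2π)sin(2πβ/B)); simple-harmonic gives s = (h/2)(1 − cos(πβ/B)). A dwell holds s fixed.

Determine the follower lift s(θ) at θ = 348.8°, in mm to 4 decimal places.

seg 1 [0°–112°] dwell: s stays 0.0000
seg 2 [112°–234.3°] uniform, h=9: full span → s += 9 → s = 9.0000
seg 3 [234.3°–328.2°] dwell: s stays 9.0000
seg 4 [328.2°–360°] uniform, h=28: θ=348.8° here. β=20.6, B=31.8. 28·20.6/31.8 = 18.1384 → s = 27.1384

27.1384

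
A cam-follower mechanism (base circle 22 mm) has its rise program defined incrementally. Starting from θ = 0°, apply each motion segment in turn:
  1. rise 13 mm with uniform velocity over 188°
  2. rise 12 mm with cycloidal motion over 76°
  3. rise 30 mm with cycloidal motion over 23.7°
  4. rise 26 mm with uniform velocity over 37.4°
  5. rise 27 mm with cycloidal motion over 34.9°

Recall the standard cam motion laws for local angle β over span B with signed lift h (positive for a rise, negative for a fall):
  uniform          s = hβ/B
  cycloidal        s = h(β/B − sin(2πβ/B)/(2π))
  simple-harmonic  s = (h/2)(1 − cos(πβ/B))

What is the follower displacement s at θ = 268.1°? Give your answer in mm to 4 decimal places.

seg 1 [0°–188°] uniform, h=13: full span → s += 13 → s = 13.0000
seg 2 [188°–264°] cycloidal, h=12: full span → s += 12 → s = 25.0000
seg 3 [264°–287.7°] cycloidal, h=30: θ=268.1° here. β=4.1, B=23.7. 30·(0.1730 − sin(2π·0.1730)/(2π)) = 0.9633 → s = 25.9633

25.9633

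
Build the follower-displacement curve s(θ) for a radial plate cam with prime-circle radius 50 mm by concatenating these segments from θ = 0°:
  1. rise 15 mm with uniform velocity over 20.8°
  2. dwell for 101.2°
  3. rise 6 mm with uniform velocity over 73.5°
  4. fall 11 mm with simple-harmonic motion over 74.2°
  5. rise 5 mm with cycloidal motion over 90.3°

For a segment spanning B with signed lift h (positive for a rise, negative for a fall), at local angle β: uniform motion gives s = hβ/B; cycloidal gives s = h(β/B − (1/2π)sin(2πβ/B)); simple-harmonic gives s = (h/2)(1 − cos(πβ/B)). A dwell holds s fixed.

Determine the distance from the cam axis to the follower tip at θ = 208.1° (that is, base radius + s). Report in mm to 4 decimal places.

seg 1 [0°–20.8°] uniform, h=15: full span → s += 15 → s = 15.0000
seg 2 [20.8°–122°] dwell: s stays 15.0000
seg 3 [122°–195.5°] uniform, h=6: full span → s += 6 → s = 21.0000
seg 4 [195.5°–269.7°] simple-harmonic, h=-11: θ=208.1° here. β=12.6, B=74.2. -11/2·(1 − cos(π·0.1698)) = -0.7643 → s = 20.2357
radial distance = base radius + s = 50 + 20.2357 = 70.2357

70.2357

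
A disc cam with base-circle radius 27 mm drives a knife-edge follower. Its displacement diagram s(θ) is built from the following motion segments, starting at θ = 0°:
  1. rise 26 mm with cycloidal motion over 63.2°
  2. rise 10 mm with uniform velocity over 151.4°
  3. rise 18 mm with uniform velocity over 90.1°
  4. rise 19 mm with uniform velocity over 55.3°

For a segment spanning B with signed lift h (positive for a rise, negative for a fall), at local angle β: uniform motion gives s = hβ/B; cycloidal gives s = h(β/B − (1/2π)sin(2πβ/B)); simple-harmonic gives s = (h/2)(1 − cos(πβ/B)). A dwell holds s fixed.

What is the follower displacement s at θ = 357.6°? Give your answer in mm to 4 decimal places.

seg 1 [0°–63.2°] cycloidal, h=26: full span → s += 26 → s = 26.0000
seg 2 [63.2°–214.6°] uniform, h=10: full span → s += 10 → s = 36.0000
seg 3 [214.6°–304.7°] uniform, h=18: full span → s += 18 → s = 54.0000
seg 4 [304.7°–360°] uniform, h=19: θ=357.6° here. β=52.9, B=55.3. 19·52.9/55.3 = 18.1754 → s = 72.1754

72.1754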